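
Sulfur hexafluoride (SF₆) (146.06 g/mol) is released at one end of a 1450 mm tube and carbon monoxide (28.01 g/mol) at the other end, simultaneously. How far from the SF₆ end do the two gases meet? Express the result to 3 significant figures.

442 mm

In equal time, each gas travels a distance ∝ its rate ∝ 1/√M, so d_SF₆/d_CO = √(M_CO/M_SF₆) = √(28.01/146.06) = 0.4379.
With d_SF₆ + d_CO = 1450 mm, d_CO = 1450/(1 + 0.4379) = 1008 mm.
d_SF₆ = 1450 − 1008 = 442 mm.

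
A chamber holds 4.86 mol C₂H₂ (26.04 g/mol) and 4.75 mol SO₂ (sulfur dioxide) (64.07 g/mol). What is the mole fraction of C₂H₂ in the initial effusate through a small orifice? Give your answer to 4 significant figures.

0.6161

Effusion rate of each component ∝ n_i/√M_i (partial pressure × 1/√M).
So x_C₂H₂ in the escaping gas = (n_C₂H₂/√M_C₂H₂) / Σ(n_i/√M_i)
= (4.86/√26.04) / (4.86/√26.04 + 4.75/√64.07) = 0.9524/(0.9524 + 0.5934) = 0.6161.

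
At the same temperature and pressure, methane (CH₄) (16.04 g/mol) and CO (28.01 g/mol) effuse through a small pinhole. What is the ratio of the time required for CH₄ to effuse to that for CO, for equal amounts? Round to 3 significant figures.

0.757

From Graham's law, t_CH₄/t_CO = √(M_CH₄/M_CO) = √(16.04/28.01) = √0.5727 = 0.757.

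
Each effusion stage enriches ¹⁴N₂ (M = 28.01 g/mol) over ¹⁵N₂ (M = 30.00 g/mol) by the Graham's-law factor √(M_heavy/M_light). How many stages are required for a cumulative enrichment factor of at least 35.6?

With α = √(30.00/28.01) per stage, ln α = ½ ln(1.07105) = 0.03432.
Need α^N ≥ 35.6 ⇒ N ≥ ln(35.6) / ln α = 3.572 / 0.03432 = 104.10.
Rounding up, N = 105 stages.

105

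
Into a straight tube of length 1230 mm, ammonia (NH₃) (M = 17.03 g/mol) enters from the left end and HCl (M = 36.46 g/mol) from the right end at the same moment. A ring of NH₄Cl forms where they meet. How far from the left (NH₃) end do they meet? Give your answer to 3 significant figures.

Graham's law gives d_NH₃/d_HCl = rate_NH₃/rate_HCl = √(M_HCl/M_NH₃) = √(36.46/17.03) = 1.463.
With d_NH₃ + d_HCl = 1230 mm, d_HCl = 1230/(1 + 1.463) = 499.4 mm.
d_NH₃ = 1230 − 499.4 = 731 mm.

731 mm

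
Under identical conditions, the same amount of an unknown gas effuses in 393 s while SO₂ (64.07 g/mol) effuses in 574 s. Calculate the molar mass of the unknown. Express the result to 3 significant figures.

From Graham's law, t_X/t_SO₂ = √(M_X/M_SO₂).
393/574 = 0.6847 = √(M_X/64.07)
M_X = 64.07 × 0.6847² = 64.07 × 0.4688 = 30.0 g/mol

30.0 g/mol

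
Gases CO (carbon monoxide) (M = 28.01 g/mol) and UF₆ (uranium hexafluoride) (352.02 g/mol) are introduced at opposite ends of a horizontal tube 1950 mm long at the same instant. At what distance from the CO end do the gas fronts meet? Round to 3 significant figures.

1520 mm

The fronts meet when d_CO + d_UF₆ = L with d_CO/d_UF₆ = √(M_UF₆/M_CO) (Graham's law). Here √(M_UF₆/M_CO) = √(352.02/28.01) = 3.545.
With d_CO + d_UF₆ = 1950 mm, d_UF₆ = 1950/(1 + 3.545) = 429.0 mm.
d_CO = 1950 − 429.0 = 1520 mm.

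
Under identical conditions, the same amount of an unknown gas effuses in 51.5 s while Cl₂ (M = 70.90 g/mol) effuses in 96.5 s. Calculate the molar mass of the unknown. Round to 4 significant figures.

Graham's law gives t_X/t_Cl₂ = √(M_X/M_Cl₂).
51.5/96.5 = 0.5337 = √(M_X/70.90)
M_X = 70.90 × 0.5337² = 70.90 × 0.2848 = 20.19 g/mol

20.19 g/mol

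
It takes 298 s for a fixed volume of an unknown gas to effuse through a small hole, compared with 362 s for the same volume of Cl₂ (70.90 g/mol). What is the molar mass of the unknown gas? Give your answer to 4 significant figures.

48.05 g/mol

Graham's law gives t_X/t_Cl₂ = √(M_X/M_Cl₂).
298/362 = 0.8232 = √(M_X/70.90)
M_X = 70.90 × 0.8232² = 70.90 × 0.6777 = 48.05 g/mol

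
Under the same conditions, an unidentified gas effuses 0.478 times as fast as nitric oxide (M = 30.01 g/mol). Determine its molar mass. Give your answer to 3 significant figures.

131 g/mol

Using Graham's law: rate_X/rate_NO = √(M_NO/M_X).
0.478 = √(30.01/M_X)
M_X = 30.01 / 0.478² = 30.01 / 0.2285 = 131 g/mol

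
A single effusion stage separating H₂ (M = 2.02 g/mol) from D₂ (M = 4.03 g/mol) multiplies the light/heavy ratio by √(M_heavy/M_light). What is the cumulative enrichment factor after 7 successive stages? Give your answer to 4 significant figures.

11.22

Each stage multiplies the ratio by α = √(4.03/2.02), so after 7 stages the overall factor is α^7 = (4.03/2.02)^(7/2).
= 1.99505^(7/2) = 11.22.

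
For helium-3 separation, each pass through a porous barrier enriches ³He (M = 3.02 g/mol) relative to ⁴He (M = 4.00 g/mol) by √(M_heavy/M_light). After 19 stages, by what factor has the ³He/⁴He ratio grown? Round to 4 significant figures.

Overall factor = α^19 with α = √(4.00/3.02), i.e. (4.00/3.02)^(19/2).
= 1.32450^(19/2) = 14.44.

14.44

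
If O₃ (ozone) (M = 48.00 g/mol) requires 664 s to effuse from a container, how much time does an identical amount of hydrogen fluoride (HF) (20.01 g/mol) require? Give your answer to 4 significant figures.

From Graham's law, t_HF/t_O₃ = √(M_HF/M_O₃) = √(20.01/48.00) = √0.4169 = 0.6457.
So the time for HF is 664 × 0.6457 = 428.7 s.

428.7 s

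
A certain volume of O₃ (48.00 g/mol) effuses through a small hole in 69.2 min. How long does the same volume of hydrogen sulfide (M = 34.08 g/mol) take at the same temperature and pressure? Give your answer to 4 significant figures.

By Graham's law, t_H₂S/t_O₃ = √(M_H₂S/M_O₃) = √(34.08/48.00) = √0.7100 = 0.8426.
So the time for H₂S is 69.2 × 0.8426 = 58.31 min.

58.31 min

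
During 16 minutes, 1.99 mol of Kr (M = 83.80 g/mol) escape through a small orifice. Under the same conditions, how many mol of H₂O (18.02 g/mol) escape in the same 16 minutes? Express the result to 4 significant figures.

4.291 mol

From Graham's law, rate_H₂O/rate_Kr = √(M_Kr/M_H₂O) = √(83.80/18.02) = √4.650 = 2.156.
So the amount for H₂O is 1.99 × 2.156 = 4.291 mol.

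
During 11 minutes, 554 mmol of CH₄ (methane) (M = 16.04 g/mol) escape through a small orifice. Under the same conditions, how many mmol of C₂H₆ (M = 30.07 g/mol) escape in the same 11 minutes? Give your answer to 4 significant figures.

404.6 mmol

Since effusion rate ∝ 1/√M, rate_C₂H₆/rate_CH₄ = √(M_CH₄/M_C₂H₆) = √(16.04/30.07) = √0.5334 = 0.7304.
So the amount for C₂H₆ is 554 × 0.7304 = 404.6 mmol.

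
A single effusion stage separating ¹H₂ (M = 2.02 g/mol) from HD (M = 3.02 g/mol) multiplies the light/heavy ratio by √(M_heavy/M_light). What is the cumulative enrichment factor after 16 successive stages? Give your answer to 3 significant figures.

25.0

The single-stage factor is √(M_heavy/M_light), so 16 stages give [√(3.02/2.02)]^16 = (3.02/2.02)^(16/2).
= 1.49505^8 = 25.0.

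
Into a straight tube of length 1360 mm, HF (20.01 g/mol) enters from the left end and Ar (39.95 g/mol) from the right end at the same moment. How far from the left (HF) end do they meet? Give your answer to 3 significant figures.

796 mm

In equal time, each gas travels a distance ∝ its rate ∝ 1/√M, so d_HF/d_Ar = √(M_Ar/M_HF) = √(39.95/20.01) = 1.413.
With d_HF + d_Ar = 1360 mm, d_Ar = 1360/(1 + 1.413) = 563.6 mm.
d_HF = 1360 − 563.6 = 796 mm.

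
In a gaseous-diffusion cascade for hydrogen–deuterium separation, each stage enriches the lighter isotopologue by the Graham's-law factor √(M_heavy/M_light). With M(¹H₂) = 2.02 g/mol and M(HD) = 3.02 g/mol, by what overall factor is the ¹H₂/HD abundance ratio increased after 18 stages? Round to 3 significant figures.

After 18 stages the ratio has grown by (√(3.02/2.02))^18 = (3.02/2.02)^(18/2).
= 1.49505^9 = 37.3.

37.3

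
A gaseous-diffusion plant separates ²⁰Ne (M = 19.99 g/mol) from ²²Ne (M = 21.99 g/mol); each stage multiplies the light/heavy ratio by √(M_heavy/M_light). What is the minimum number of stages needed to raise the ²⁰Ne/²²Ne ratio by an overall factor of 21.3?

65

Single-stage factor α = √(21.99/19.99), so ln α = ½ ln(1.10005) = 0.04768.
Need α^N ≥ 21.3 ⇒ N ≥ ln(21.3) / ln α = 3.059 / 0.04768 = 64.15.
So at least 65 stages are needed.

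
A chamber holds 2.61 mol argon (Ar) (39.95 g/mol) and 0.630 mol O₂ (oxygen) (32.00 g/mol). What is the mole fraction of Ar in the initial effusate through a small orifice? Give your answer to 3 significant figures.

0.788

Effusion rate of each component ∝ n_i/√M_i (partial pressure × 1/√M).
Mole fraction of Ar in the effusate = (n_Ar/√M_Ar) / (n_Ar/√M_Ar + n_O₂/√M_O₂)
= (2.61/√39.95) / (2.61/√39.95 + 0.630/√32.00) = 0.4129/(0.4129 + 0.1114) = 0.788.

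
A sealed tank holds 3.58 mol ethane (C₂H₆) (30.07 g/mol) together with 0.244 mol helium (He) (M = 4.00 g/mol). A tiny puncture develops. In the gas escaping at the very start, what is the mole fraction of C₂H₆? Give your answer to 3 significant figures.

0.843

Each component's effusion rate ∝ (its partial pressure)·(1/√M) ∝ n_i/√M_i.
So x_C₂H₆ in the escaping gas = (n_C₂H₆/√M_C₂H₆) / Σ(n_i/√M_i)
= (3.58/√30.07) / (3.58/√30.07 + 0.244/√4.00) = 0.6529/(0.6529 + 0.1220) = 0.843.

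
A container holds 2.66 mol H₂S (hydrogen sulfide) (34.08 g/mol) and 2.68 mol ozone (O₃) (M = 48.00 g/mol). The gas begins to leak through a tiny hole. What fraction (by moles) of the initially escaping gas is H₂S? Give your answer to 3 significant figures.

0.541

Rate_i ∝ x_i/√M_i (Graham's law weighted by mole fraction), so the effusate composition follows n_i/√M_i.
So x_H₂S in the escaping gas = (n_H₂S/√M_H₂S) / Σ(n_i/√M_i)
= (2.66/√34.08) / (2.66/√34.08 + 2.68/√48.00) = 0.4557/(0.4557 + 0.3868) = 0.541.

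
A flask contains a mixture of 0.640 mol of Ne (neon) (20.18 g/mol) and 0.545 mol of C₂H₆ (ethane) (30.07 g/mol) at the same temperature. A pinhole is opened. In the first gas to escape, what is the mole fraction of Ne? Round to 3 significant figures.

0.589

Effusion rate of each component ∝ n_i/√M_i (partial pressure × 1/√M).
So x_Ne in the escaping gas = (n_Ne/√M_Ne) / Σ(n_i/√M_i)
= (0.640/√20.18) / (0.640/√20.18 + 0.545/√30.07) = 0.1425/(0.1425 + 0.09939) = 0.589.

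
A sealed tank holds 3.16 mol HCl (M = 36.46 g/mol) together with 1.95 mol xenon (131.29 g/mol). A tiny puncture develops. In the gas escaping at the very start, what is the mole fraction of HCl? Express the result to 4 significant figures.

0.7546

Rate_i ∝ x_i/√M_i (Graham's law weighted by mole fraction), so the effusate composition follows n_i/√M_i.
x_HCl(eff) = (n_HCl/√M_HCl) / (n_HCl/√M_HCl + n_Xe/√M_Xe)
= (3.16/√36.46) / (3.16/√36.46 + 1.95/√131.29) = 0.5233/(0.5233 + 0.1702) = 0.7546.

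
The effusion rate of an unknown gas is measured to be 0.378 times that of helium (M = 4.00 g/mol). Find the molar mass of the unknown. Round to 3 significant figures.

28.0 g/mol

Graham's law gives rate_X/rate_He = √(M_He/M_X).
0.378 = √(4.00/M_X)
M_X = 4.00 / 0.378² = 4.00 / 0.1429 = 28.0 g/mol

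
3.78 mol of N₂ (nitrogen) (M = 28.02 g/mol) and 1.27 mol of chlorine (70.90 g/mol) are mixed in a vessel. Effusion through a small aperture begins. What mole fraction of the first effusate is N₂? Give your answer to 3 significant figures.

0.826

Each component's effusion rate ∝ (its partial pressure)·(1/√M) ∝ n_i/√M_i.
Mole fraction of N₂ in the effusate = (n_N₂/√M_N₂) / (n_N₂/√M_N₂ + n_Cl₂/√M_Cl₂)
= (3.78/√28.02) / (3.78/√28.02 + 1.27/√70.90) = 0.7141/(0.7141 + 0.1508) = 0.826.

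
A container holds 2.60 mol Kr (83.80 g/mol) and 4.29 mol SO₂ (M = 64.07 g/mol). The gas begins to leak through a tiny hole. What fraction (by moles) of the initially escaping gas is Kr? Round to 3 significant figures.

0.346

Each component's effusion rate ∝ (its partial pressure)·(1/√M) ∝ n_i/√M_i.
Mole fraction of Kr in the effusate = (n_Kr/√M_Kr) / (n_Kr/√M_Kr + n_SO₂/√M_SO₂)
= (2.60/√83.80) / (2.60/√83.80 + 4.29/√64.07) = 0.2840/(0.2840 + 0.5360) = 0.346.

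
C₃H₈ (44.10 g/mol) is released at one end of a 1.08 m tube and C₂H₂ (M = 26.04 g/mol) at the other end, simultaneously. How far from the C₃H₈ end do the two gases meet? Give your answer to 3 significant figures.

In equal time, each gas travels a distance ∝ its rate ∝ 1/√M, so d_C₃H₈/d_C₂H₂ = √(M_C₂H₂/M_C₃H₈) = √(26.04/44.10) = 0.7684.
With d_C₃H₈ + d_C₂H₂ = 1.08 m, d_C₂H₂ = 1.08/(1 + 0.7684) = 0.6107 m.
d_C₃H₈ = 1.08 − 0.6107 = 0.469 m.

0.469 m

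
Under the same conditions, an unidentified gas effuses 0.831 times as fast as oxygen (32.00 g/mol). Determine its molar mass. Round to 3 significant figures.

46.3 g/mol

Since effusion rate ∝ 1/√M, rate_X/rate_O₂ = √(M_O₂/M_X).
0.831 = √(32.00/M_X)
M_X = 32.00 / 0.831² = 32.00 / 0.6906 = 46.3 g/mol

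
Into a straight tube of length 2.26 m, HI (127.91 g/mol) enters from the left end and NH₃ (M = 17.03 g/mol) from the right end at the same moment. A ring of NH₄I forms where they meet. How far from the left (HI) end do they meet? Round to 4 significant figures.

0.6042 m

The fronts meet when d_HI + d_NH₃ = L with d_HI/d_NH₃ = √(M_NH₃/M_HI) (Graham's law). Here √(M_NH₃/M_HI) = √(17.03/127.91) = 0.3649.
With d_HI + d_NH₃ = 2.26 m, d_NH₃ = 2.26/(1 + 0.3649) = 1.656 m.
d_HI = 2.26 − 1.656 = 0.6042 m.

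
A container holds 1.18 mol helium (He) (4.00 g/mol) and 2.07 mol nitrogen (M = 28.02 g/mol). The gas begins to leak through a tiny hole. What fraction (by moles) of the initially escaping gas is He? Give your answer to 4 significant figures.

0.6014

Each component's effusion rate ∝ (its partial pressure)·(1/√M) ∝ n_i/√M_i.
So x_He in the escaping gas = (n_He/√M_He) / Σ(n_i/√M_i)
= (1.18/√4.00) / (1.18/√4.00 + 2.07/√28.02) = 0.5900/(0.5900 + 0.3911) = 0.6014.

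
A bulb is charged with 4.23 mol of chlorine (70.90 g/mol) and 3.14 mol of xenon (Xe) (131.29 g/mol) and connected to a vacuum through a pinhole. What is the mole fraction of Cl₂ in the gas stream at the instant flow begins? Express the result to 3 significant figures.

The effusion rate of species i is ∝ p_i/√M_i ∝ n_i/√M_i.
Mole fraction of Cl₂ in the effusate = (n_Cl₂/√M_Cl₂) / (n_Cl₂/√M_Cl₂ + n_Xe/√M_Xe)
= (4.23/√70.90) / (4.23/√70.90 + 3.14/√131.29) = 0.5024/(0.5024 + 0.2740) = 0.647.

0.647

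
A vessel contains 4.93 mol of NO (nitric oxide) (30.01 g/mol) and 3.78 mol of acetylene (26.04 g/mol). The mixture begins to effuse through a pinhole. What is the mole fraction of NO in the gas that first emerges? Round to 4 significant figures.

0.5485

The effusion rate of species i is ∝ p_i/√M_i ∝ n_i/√M_i.
Mole fraction of NO in the effusate = (n_NO/√M_NO) / (n_NO/√M_NO + n_C₂H₂/√M_C₂H₂)
= (4.93/√30.01) / (4.93/√30.01 + 3.78/√26.04) = 0.8999/(0.8999 + 0.7407) = 0.5485.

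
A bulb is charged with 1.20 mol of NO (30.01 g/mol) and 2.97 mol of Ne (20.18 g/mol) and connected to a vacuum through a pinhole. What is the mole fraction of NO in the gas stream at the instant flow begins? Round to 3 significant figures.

0.249

Rate_i ∝ x_i/√M_i (Graham's law weighted by mole fraction), so the effusate composition follows n_i/√M_i.
Mole fraction of NO in the effusate = (n_NO/√M_NO) / (n_NO/√M_NO + n_Ne/√M_Ne)
= (1.20/√30.01) / (1.20/√30.01 + 2.97/√20.18) = 0.2191/(0.2191 + 0.6611) = 0.249.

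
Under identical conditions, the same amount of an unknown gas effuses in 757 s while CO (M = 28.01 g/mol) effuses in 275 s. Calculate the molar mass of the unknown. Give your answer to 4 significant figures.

212.2 g/mol

Since effusion rate ∝ 1/√M, t_X/t_CO = √(M_X/M_CO).
757/275 = 2.753 = √(M_X/28.01)
M_X = 28.01 × 2.753² = 28.01 × 7.578 = 212.2 g/mol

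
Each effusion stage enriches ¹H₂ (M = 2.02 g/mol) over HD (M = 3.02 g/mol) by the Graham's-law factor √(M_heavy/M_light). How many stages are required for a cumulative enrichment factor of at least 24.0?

Single-stage factor α = √(3.02/2.02), so ln α = ½ ln(1.49505) = 0.2011.
Need α^N ≥ 24.0 ⇒ N ≥ ln(24.0) / ln α = 3.178 / 0.2011 = 15.80.
Rounding up, N = 16 stages.

16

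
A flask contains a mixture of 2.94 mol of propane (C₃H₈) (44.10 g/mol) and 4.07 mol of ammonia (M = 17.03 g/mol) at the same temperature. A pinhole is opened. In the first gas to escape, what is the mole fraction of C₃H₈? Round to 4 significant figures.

The effusion rate of species i is ∝ p_i/√M_i ∝ n_i/√M_i.
x_C₃H₈(eff) = (n_C₃H₈/√M_C₃H₈) / (n_C₃H₈/√M_C₃H₈ + n_NH₃/√M_NH₃)
= (2.94/√44.10) / (2.94/√44.10 + 4.07/√17.03) = 0.4427/(0.4427 + 0.9863) = 0.3098.

0.3098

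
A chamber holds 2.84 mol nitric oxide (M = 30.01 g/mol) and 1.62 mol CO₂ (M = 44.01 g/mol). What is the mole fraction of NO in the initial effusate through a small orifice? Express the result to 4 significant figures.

Effusion rate of each component ∝ n_i/√M_i (partial pressure × 1/√M).
So x_NO in the escaping gas = (n_NO/√M_NO) / Σ(n_i/√M_i)
= (2.84/√30.01) / (2.84/√30.01 + 1.62/√44.01) = 0.5184/(0.5184 + 0.2442) = 0.6798.

0.6798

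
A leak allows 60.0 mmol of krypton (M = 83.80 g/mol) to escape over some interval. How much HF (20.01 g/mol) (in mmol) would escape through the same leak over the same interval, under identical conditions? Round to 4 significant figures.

Since effusion rate ∝ 1/√M, rate_HF/rate_Kr = √(M_Kr/M_HF) = √(83.80/20.01) = √4.188 = 2.046.
So the amount for HF is 60.0 × 2.046 = 122.8 mmol.

122.8 mmol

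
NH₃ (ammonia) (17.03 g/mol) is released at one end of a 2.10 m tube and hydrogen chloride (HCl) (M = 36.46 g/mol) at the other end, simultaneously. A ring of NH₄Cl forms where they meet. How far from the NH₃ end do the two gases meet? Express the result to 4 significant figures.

In equal time, each gas travels a distance ∝ its rate ∝ 1/√M, so d_NH₃/d_HCl = √(M_HCl/M_NH₃) = √(36.46/17.03) = 1.463.
With d_NH₃ + d_HCl = 2.10 m, d_HCl = 2.10/(1 + 1.463) = 0.8526 m.
d_NH₃ = 2.10 − 0.8526 = 1.247 m.

1.247 m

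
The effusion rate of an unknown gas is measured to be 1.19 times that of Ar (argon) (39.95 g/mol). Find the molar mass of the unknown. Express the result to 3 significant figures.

28.2 g/mol

From Graham's law, rate_X/rate_Ar = √(M_Ar/M_X).
1.19 = √(39.95/M_X)
M_X = 39.95 / 1.19² = 39.95 / 1.416 = 28.2 g/mol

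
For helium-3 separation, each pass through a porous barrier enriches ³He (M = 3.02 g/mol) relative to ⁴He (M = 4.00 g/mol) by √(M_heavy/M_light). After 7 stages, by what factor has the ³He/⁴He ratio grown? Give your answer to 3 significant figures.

The single-stage factor is √(M_heavy/M_light), so 7 stages give [√(4.00/3.02)]^7 = (4.00/3.02)^(7/2).
= 1.32450^(7/2) = 2.67.

2.67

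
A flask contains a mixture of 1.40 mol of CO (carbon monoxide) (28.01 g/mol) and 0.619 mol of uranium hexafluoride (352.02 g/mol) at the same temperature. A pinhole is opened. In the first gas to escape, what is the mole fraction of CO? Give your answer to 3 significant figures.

0.889

Rate_i ∝ x_i/√M_i (Graham's law weighted by mole fraction), so the effusate composition follows n_i/√M_i.
So x_CO in the escaping gas = (n_CO/√M_CO) / Σ(n_i/√M_i)
= (1.40/√28.01) / (1.40/√28.01 + 0.619/√352.02) = 0.2645/(0.2645 + 0.03299) = 0.889.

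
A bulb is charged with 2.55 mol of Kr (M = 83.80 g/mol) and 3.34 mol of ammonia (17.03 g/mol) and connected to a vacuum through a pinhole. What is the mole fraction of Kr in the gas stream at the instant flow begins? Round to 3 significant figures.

0.256

Effusion rate of each component ∝ n_i/√M_i (partial pressure × 1/√M).
Mole fraction of Kr in the effusate = (n_Kr/√M_Kr) / (n_Kr/√M_Kr + n_NH₃/√M_NH₃)
= (2.55/√83.80) / (2.55/√83.80 + 3.34/√17.03) = 0.2786/(0.2786 + 0.8094) = 0.256.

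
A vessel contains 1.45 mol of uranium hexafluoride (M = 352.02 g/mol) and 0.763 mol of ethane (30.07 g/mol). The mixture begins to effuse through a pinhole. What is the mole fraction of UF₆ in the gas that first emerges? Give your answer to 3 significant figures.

0.357

Each component's effusion rate ∝ (its partial pressure)·(1/√M) ∝ n_i/√M_i.
x_UF₆(eff) = (n_UF₆/√M_UF₆) / (n_UF₆/√M_UF₆ + n_C₂H₆/√M_C₂H₆)
= (1.45/√352.02) / (1.45/√352.02 + 0.763/√30.07) = 0.07728/(0.07728 + 0.1391) = 0.357.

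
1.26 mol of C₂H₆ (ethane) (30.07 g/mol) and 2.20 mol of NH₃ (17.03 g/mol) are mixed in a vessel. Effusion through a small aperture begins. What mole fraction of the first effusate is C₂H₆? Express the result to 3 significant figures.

0.301

The effusion rate of species i is ∝ p_i/√M_i ∝ n_i/√M_i.
x_C₂H₆(eff) = (n_C₂H₆/√M_C₂H₆) / (n_C₂H₆/√M_C₂H₆ + n_NH₃/√M_NH₃)
= (1.26/√30.07) / (1.26/√30.07 + 2.20/√17.03) = 0.2298/(0.2298 + 0.5331) = 0.301.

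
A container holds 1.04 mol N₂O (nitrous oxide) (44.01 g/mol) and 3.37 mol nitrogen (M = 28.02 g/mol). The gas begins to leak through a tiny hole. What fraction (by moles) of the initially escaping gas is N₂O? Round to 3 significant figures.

Effusion rate of each component ∝ n_i/√M_i (partial pressure × 1/√M).
So x_N₂O in the escaping gas = (n_N₂O/√M_N₂O) / Σ(n_i/√M_i)
= (1.04/√44.01) / (1.04/√44.01 + 3.37/√28.02) = 0.1568/(0.1568 + 0.6366) = 0.198.

0.198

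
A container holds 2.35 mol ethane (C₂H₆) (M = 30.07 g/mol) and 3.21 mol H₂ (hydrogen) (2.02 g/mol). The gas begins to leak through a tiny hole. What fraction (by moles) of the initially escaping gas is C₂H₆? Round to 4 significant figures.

The effusion rate of species i is ∝ p_i/√M_i ∝ n_i/√M_i.
Mole fraction of C₂H₆ in the effusate = (n_C₂H₆/√M_C₂H₆) / (n_C₂H₆/√M_C₂H₆ + n_H₂/√M_H₂)
= (2.35/√30.07) / (2.35/√30.07 + 3.21/√2.02) = 0.4285/(0.4285 + 2.259) = 0.1595.

0.1595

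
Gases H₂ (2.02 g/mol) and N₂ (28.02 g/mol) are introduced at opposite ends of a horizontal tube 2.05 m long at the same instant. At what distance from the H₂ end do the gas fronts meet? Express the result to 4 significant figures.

1.616 m

In equal time, each gas travels a distance ∝ its rate ∝ 1/√M, so d_H₂/d_N₂ = √(M_N₂/M_H₂) = √(28.02/2.02) = 3.724.
With d_H₂ + d_N₂ = 2.05 m, d_N₂ = 2.05/(1 + 3.724) = 0.4339 m.
d_H₂ = 2.05 − 0.4339 = 1.616 m.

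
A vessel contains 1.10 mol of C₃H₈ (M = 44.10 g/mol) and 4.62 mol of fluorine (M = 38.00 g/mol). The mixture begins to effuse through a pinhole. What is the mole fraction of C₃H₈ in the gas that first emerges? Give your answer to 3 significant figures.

The effusion rate of species i is ∝ p_i/√M_i ∝ n_i/√M_i.
Mole fraction of C₃H₈ in the effusate = (n_C₃H₈/√M_C₃H₈) / (n_C₃H₈/√M_C₃H₈ + n_F₂/√M_F₂)
= (1.10/√44.10) / (1.10/√44.10 + 4.62/√38.00) = 0.1656/(0.1656 + 0.7495) = 0.181.

0.181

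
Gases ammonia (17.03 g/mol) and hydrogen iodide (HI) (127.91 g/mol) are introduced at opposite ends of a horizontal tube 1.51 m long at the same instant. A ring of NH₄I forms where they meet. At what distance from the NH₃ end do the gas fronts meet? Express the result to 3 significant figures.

Distances travelled in equal time are proportional to diffusion rates, so d_NH₃/d_HI = √(M_HI/M_NH₃) = √(127.91/17.03) = 2.741.
With d_NH₃ + d_HI = 1.51 m, d_HI = 1.51/(1 + 2.741) = 0.4037 m.
d_NH₃ = 1.51 − 0.4037 = 1.11 m.

1.11 m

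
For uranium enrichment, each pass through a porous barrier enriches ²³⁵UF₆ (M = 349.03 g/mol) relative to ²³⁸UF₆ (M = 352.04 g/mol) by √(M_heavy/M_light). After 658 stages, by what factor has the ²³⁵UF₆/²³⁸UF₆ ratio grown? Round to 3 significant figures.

Overall factor = α^658 with α = √(352.04/349.03), i.e. (352.04/349.03)^(658/2).
= 1.00862^329 = 16.9.

16.9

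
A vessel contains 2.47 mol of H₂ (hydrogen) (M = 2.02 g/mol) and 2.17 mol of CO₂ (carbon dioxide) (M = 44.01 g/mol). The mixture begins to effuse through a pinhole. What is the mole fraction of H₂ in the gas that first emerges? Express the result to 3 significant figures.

Rate_i ∝ x_i/√M_i (Graham's law weighted by mole fraction), so the effusate composition follows n_i/√M_i.
x_H₂(eff) = (n_H₂/√M_H₂) / (n_H₂/√M_H₂ + n_CO₂/√M_CO₂)
= (2.47/√2.02) / (2.47/√2.02 + 2.17/√44.01) = 1.738/(1.738 + 0.3271) = 0.842.

0.842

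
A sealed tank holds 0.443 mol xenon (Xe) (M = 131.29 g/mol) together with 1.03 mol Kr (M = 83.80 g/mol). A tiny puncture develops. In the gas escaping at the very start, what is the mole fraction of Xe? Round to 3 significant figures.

Rate_i ∝ x_i/√M_i (Graham's law weighted by mole fraction), so the effusate composition follows n_i/√M_i.
So x_Xe in the escaping gas = (n_Xe/√M_Xe) / Σ(n_i/√M_i)
= (0.443/√131.29) / (0.443/√131.29 + 1.03/√83.80) = 0.03866/(0.03866 + 0.1125) = 0.256.

0.256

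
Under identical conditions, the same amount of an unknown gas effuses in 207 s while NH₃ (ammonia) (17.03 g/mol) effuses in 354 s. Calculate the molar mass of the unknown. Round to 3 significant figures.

5.82 g/mol

From Graham's law, t_X/t_NH₃ = √(M_X/M_NH₃).
207/354 = 0.5847 = √(M_X/17.03)
M_X = 17.03 × 0.5847² = 17.03 × 0.3419 = 5.82 g/mol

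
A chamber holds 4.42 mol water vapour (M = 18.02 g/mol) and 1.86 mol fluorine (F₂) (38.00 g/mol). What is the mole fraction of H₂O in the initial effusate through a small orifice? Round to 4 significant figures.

Rate_i ∝ x_i/√M_i (Graham's law weighted by mole fraction), so the effusate composition follows n_i/√M_i.
Mole fraction of H₂O in the effusate = (n_H₂O/√M_H₂O) / (n_H₂O/√M_H₂O + n_F₂/√M_F₂)
= (4.42/√18.02) / (4.42/√18.02 + 1.86/√38.00) = 1.041/(1.041 + 0.3017) = 0.7753.

0.7753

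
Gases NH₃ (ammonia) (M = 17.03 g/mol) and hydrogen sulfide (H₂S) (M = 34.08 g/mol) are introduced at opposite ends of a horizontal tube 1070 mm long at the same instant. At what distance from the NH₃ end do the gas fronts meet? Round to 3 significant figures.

627 mm

In equal time, each gas travels a distance ∝ its rate ∝ 1/√M, so d_NH₃/d_H₂S = √(M_H₂S/M_NH₃) = √(34.08/17.03) = 1.415.
With d_NH₃ + d_H₂S = 1070 mm, d_H₂S = 1070/(1 + 1.415) = 443.1 mm.
d_NH₃ = 1070 − 443.1 = 627 mm.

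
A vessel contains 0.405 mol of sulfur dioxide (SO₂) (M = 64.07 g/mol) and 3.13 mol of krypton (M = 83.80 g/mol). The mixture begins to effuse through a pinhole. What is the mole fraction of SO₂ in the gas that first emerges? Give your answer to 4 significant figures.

0.1289

The effusion rate of species i is ∝ p_i/√M_i ∝ n_i/√M_i.
So x_SO₂ in the escaping gas = (n_SO₂/√M_SO₂) / Σ(n_i/√M_i)
= (0.405/√64.07) / (0.405/√64.07 + 3.13/√83.80) = 0.05060/(0.05060 + 0.3419) = 0.1289.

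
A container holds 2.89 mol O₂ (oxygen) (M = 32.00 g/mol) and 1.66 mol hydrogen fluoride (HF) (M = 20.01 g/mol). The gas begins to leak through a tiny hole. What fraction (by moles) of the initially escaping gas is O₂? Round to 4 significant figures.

Rate_i ∝ x_i/√M_i (Graham's law weighted by mole fraction), so the effusate composition follows n_i/√M_i.
Mole fraction of O₂ in the effusate = (n_O₂/√M_O₂) / (n_O₂/√M_O₂ + n_HF/√M_HF)
= (2.89/√32.00) / (2.89/√32.00 + 1.66/√20.01) = 0.5109/(0.5109 + 0.3711) = 0.5792.

0.5792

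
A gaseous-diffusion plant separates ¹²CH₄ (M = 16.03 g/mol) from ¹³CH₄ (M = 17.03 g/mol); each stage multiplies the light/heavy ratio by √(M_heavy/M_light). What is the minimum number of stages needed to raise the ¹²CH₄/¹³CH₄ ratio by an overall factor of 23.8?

With α = √(17.03/16.03) per stage, ln α = ½ ln(1.06238) = 0.03026.
Need α^N ≥ 23.8 ⇒ N ≥ ln(23.8) / ln α = 3.170 / 0.03026 = 104.76.
Rounding up, N = 105 stages.

105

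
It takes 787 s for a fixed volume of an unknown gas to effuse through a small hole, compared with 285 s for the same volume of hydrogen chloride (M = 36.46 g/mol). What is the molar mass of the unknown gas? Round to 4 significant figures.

Graham's law gives t_X/t_HCl = √(M_X/M_HCl).
787/285 = 2.761 = √(M_X/36.46)
M_X = 36.46 × 2.761² = 36.46 × 7.625 = 278.0 g/mol

278.0 g/mol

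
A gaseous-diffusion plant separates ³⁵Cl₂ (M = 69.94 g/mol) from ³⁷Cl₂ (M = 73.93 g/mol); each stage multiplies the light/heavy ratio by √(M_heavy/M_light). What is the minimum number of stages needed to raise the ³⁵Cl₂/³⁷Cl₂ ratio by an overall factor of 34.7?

With α = √(73.93/69.94) per stage, ln α = ½ ln(1.05705) = 0.02774.
Need α^N ≥ 34.7 ⇒ N ≥ ln(34.7) / ln α = 3.547 / 0.02774 = 127.85.
So at least 128 stages are needed.

128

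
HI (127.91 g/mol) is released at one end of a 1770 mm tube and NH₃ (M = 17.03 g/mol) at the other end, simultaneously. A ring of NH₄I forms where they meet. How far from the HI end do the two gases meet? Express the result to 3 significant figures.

473 mm

In equal time, each gas travels a distance ∝ its rate ∝ 1/√M, so d_HI/d_NH₃ = √(M_NH₃/M_HI) = √(17.03/127.91) = 0.3649.
With d_HI + d_NH₃ = 1770 mm, d_NH₃ = 1770/(1 + 0.3649) = 1297 mm.
d_HI = 1770 − 1297 = 473 mm.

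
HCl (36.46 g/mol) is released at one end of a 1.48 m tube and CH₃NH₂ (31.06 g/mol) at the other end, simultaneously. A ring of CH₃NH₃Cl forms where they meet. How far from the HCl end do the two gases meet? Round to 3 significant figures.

0.710 m

Distances travelled in equal time are proportional to diffusion rates, so d_HCl/d_CH₃NH₂ = √(M_CH₃NH₂/M_HCl) = √(31.06/36.46) = 0.9230.
With d_HCl + d_CH₃NH₂ = 1.48 m, d_CH₃NH₂ = 1.48/(1 + 0.9230) = 0.7696 m.
d_HCl = 1.48 − 0.7696 = 0.710 m.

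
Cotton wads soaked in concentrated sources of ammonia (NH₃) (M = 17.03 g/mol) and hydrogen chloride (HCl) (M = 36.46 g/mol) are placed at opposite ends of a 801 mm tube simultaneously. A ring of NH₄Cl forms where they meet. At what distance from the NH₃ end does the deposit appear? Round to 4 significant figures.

475.8 mm

Graham's law gives d_NH₃/d_HCl = rate_NH₃/rate_HCl = √(M_HCl/M_NH₃) = √(36.46/17.03) = 1.463.
With d_NH₃ + d_HCl = 801 mm, d_HCl = 801/(1 + 1.463) = 325.2 mm.
d_NH₃ = 801 − 325.2 = 475.8 mm.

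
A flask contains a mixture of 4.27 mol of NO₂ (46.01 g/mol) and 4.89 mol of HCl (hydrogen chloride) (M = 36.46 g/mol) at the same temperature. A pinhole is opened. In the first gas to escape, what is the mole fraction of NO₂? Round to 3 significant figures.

Rate_i ∝ x_i/√M_i (Graham's law weighted by mole fraction), so the effusate composition follows n_i/√M_i.
Mole fraction of NO₂ in the effusate = (n_NO₂/√M_NO₂) / (n_NO₂/√M_NO₂ + n_HCl/√M_HCl)
= (4.27/√46.01) / (4.27/√46.01 + 4.89/√36.46) = 0.6295/(0.6295 + 0.8098) = 0.437.

0.437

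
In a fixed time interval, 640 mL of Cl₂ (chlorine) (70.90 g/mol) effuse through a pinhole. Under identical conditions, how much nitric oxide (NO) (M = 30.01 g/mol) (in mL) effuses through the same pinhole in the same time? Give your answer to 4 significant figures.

By Graham's law, rate_NO/rate_Cl₂ = √(M_Cl₂/M_NO) = √(70.90/30.01) = √2.363 = 1.537.
So the volume for NO is 640 × 1.537 = 983.7 mL.

983.7 mL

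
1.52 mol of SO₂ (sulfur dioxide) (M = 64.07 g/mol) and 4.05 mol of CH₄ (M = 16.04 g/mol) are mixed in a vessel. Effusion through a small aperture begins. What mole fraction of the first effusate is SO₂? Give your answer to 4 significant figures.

0.1581

Each component's effusion rate ∝ (its partial pressure)·(1/√M) ∝ n_i/√M_i.
Mole fraction of SO₂ in the effusate = (n_SO₂/√M_SO₂) / (n_SO₂/√M_SO₂ + n_CH₄/√M_CH₄)
= (1.52/√64.07) / (1.52/√64.07 + 4.05/√16.04) = 0.1899/(0.1899 + 1.011) = 0.1581.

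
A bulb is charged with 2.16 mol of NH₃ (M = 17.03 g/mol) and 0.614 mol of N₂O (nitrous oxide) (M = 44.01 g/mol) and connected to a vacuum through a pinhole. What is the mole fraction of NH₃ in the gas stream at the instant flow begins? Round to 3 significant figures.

0.850

Each component's effusion rate ∝ (its partial pressure)·(1/√M) ∝ n_i/√M_i.
So x_NH₃ in the escaping gas = (n_NH₃/√M_NH₃) / Σ(n_i/√M_i)
= (2.16/√17.03) / (2.16/√17.03 + 0.614/√44.01) = 0.5234/(0.5234 + 0.09255) = 0.850.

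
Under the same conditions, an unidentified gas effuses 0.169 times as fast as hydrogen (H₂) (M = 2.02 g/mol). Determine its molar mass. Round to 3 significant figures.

Graham's law gives rate_X/rate_H₂ = √(M_H₂/M_X).
0.169 = √(2.02/M_X)
M_X = 2.02 / 0.169² = 2.02 / 0.02856 = 70.7 g/mol

70.7 g/mol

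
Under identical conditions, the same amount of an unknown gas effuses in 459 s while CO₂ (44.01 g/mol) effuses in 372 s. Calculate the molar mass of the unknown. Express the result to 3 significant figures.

From Graham's law, t_X/t_CO₂ = √(M_X/M_CO₂).
459/372 = 1.234 = √(M_X/44.01)
M_X = 44.01 × 1.234² = 44.01 × 1.522 = 67.0 g/mol

67.0 g/mol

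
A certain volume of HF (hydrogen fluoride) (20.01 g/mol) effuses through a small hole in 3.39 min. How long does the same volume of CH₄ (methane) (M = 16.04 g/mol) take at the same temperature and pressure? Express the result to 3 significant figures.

3.04 min

Graham's law gives t_CH₄/t_HF = √(M_CH₄/M_HF) = √(16.04/20.01) = √0.8016 = 0.8953.
So the time for CH₄ is 3.39 × 0.8953 = 3.04 min.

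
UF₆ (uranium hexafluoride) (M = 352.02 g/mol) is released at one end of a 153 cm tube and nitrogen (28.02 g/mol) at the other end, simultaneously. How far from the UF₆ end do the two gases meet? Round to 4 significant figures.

33.67 cm

The fronts meet when d_UF₆ + d_N₂ = L with d_UF₆/d_N₂ = √(M_N₂/M_UF₆) (Graham's law). Here √(M_N₂/M_UF₆) = √(28.02/352.02) = 0.2821.
With d_UF₆ + d_N₂ = 153 cm, d_N₂ = 153/(1 + 0.2821) = 119.3 cm.
d_UF₆ = 153 − 119.3 = 33.67 cm.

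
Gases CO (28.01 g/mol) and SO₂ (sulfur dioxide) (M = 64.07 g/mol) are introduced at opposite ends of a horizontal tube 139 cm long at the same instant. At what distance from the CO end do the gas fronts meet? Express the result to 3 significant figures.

The fronts meet when d_CO + d_SO₂ = L with d_CO/d_SO₂ = √(M_SO₂/M_CO) (Graham's law). Here √(M_SO₂/M_CO) = √(64.07/28.01) = 1.512.
With d_CO + d_SO₂ = 139 cm, d_SO₂ = 139/(1 + 1.512) = 55.33 cm.
d_CO = 139 − 55.33 = 83.7 cm.

83.7 cm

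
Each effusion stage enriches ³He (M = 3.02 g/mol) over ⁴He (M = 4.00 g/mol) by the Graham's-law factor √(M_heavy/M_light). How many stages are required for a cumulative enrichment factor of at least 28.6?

24

Single-stage factor α = √(4.00/3.02), so ln α = ½ ln(1.32450) = 0.1405.
Need α^N ≥ 28.6 ⇒ N ≥ ln(28.6) / ln α = 3.353 / 0.1405 = 23.86.
So at least 24 stages are needed.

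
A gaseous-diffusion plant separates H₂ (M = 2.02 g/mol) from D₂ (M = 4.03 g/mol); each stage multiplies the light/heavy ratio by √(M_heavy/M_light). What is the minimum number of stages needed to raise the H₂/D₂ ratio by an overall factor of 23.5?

Single-stage factor α = √(4.03/2.02), so ln α = ½ ln(1.99505) = 0.3453.
Need α^N ≥ 23.5 ⇒ N ≥ ln(23.5) / ln α = 3.157 / 0.3453 = 9.14.
So at least 10 stages are needed.

10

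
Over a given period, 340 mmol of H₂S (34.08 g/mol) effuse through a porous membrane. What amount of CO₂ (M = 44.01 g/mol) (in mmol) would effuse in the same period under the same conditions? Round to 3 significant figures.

From Graham's law, rate_CO₂/rate_H₂S = √(M_H₂S/M_CO₂) = √(34.08/44.01) = √0.7744 = 0.8800.
So the amount for CO₂ is 340 × 0.8800 = 299 mmol.

299 mmol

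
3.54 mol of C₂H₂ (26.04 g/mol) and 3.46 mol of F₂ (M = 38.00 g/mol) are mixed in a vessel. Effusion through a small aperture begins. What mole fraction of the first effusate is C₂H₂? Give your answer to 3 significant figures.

Effusion rate of each component ∝ n_i/√M_i (partial pressure × 1/√M).
So x_C₂H₂ in the escaping gas = (n_C₂H₂/√M_C₂H₂) / Σ(n_i/√M_i)
= (3.54/√26.04) / (3.54/√26.04 + 3.46/√38.00) = 0.6937/(0.6937 + 0.5613) = 0.553.

0.553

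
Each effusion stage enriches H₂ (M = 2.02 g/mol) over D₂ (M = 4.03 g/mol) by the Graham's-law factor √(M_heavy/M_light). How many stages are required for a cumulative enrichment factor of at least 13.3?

8

Single-stage factor α = √(4.03/2.02), so ln α = ½ ln(1.99505) = 0.3453.
Need α^N ≥ 13.3 ⇒ N ≥ ln(13.3) / ln α = 2.588 / 0.3453 = 7.49.
Rounding up, N = 8 stages.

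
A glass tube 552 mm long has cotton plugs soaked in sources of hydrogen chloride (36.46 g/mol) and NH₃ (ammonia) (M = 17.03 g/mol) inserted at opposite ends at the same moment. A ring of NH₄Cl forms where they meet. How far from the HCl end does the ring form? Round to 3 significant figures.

224 mm

Distances travelled in equal time are proportional to diffusion rates, so d_HCl/d_NH₃ = √(M_NH₃/M_HCl) = √(17.03/36.46) = 0.6834.
With d_HCl + d_NH₃ = 552 mm, d_NH₃ = 552/(1 + 0.6834) = 327.9 mm.
d_HCl = 552 − 327.9 = 224 mm.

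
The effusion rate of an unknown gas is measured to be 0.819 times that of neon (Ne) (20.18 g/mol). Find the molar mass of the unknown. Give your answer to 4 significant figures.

30.09 g/mol

Using Graham's law: rate_X/rate_Ne = √(M_Ne/M_X).
0.819 = √(20.18/M_X)
M_X = 20.18 / 0.819² = 20.18 / 0.6708 = 30.09 g/mol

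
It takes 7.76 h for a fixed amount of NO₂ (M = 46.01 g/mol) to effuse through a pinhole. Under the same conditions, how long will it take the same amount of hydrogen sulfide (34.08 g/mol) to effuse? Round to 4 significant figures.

6.679 h

From Graham's law, t_H₂S/t_NO₂ = √(M_H₂S/M_NO₂) = √(34.08/46.01) = √0.7407 = 0.8606.
So the time for H₂S is 7.76 × 0.8606 = 6.679 h.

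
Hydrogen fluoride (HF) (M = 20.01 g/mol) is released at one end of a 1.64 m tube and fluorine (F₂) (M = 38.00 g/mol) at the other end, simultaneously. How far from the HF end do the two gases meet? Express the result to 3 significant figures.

0.950 m

The fronts meet when d_HF + d_F₂ = L with d_HF/d_F₂ = √(M_F₂/M_HF) (Graham's law). Here √(M_F₂/M_HF) = √(38.00/20.01) = 1.378.
With d_HF + d_F₂ = 1.64 m, d_F₂ = 1.64/(1 + 1.378) = 0.6896 m.
d_HF = 1.64 − 0.6896 = 0.950 m.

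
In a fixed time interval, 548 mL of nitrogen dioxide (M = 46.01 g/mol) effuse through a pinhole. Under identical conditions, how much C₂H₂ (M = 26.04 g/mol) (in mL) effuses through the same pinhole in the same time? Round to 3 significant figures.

By Graham's law, rate_C₂H₂/rate_NO₂ = √(M_NO₂/M_C₂H₂) = √(46.01/26.04) = √1.767 = 1.329.
So the volume for C₂H₂ is 548 × 1.329 = 728 mL.

728 mL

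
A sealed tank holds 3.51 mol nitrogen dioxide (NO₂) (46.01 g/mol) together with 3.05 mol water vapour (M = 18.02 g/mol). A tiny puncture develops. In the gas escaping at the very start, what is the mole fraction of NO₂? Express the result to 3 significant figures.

0.419

The effusion rate of species i is ∝ p_i/√M_i ∝ n_i/√M_i.
Mole fraction of NO₂ in the effusate = (n_NO₂/√M_NO₂) / (n_NO₂/√M_NO₂ + n_H₂O/√M_H₂O)
= (3.51/√46.01) / (3.51/√46.01 + 3.05/√18.02) = 0.5175/(0.5175 + 0.7185) = 0.419.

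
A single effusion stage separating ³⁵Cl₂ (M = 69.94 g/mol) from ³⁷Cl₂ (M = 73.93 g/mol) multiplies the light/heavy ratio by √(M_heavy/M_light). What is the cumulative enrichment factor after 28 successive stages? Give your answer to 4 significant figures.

Each stage multiplies the ratio by α = √(73.93/69.94), so after 28 stages the overall factor is α^28 = (73.93/69.94)^(28/2).
= 1.05705^14 = 2.174.

2.174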